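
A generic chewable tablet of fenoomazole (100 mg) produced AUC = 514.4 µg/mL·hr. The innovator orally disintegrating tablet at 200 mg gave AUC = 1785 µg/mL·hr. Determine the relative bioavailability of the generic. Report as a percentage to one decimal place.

F_rel = (AUC_test/D_test) / (AUC_ref/D_ref)
      = (514.4/100) / (1785/200)
      = 5.144 / 8.925 = 0.5764 = 57.64%

F_rel = 57.6%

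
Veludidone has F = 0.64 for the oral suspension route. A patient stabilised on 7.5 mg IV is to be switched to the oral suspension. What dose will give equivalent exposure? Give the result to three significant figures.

For equal systemic exposure: F × D_ev = D_iv
D_ev = D_iv / F = 7.5 / 0.64 = 11.71875 mg

D_oral = 11.7 mg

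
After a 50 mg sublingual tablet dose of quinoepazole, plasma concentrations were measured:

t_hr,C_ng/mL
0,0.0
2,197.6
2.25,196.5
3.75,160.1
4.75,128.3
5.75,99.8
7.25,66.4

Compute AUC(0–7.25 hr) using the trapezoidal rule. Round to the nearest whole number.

Trapezoidal AUC_0→7.25:
  [0→2]: (0.0+197.6)/2 × 2 = 197.6
  [2→2.25]: (197.6+196.5)/2 × 0.25 = 49.2625
  [2.25→3.75]: (196.5+160.1)/2 × 1.5 = 267.45
  [3.75→4.75]: (160.1+128.3)/2 × 1 = 144.2
  [4.75→5.75]: (128.3+99.8)/2 × 1 = 114.05
  [5.75→7.25]: (99.8+66.4)/2 × 1.5 = 124.65
  Sum = 897.2125 ng/mL·hr

AUC = 897 ng/mL·hr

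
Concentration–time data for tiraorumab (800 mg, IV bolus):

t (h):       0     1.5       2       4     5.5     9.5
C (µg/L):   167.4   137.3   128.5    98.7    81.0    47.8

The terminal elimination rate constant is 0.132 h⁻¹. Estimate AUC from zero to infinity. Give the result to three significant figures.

AUC = 1280 µg/L·h

Trapezoidal AUC_0→9.5:
  [0→1.5]: (167.4+137.3)/2 × 1.5 = 228.525
  [1.5→2]: (137.3+128.5)/2 × 0.5 = 66.45
  [2→4]: (128.5+98.7)/2 × 2 = 227.2
  [4→5.5]: (98.7+81.0)/2 × 1.5 = 134.775
  [5.5→9.5]: (81.0+47.8)/2 × 4 = 257.6
  Sum = 914.55 µg/L·h
Extrapolated tail: C_last / k_e = 47.8 / 0.132 = 362.121
AUC_0→∞ = 914.55 + 362.121 = 1276.671 µg/L·h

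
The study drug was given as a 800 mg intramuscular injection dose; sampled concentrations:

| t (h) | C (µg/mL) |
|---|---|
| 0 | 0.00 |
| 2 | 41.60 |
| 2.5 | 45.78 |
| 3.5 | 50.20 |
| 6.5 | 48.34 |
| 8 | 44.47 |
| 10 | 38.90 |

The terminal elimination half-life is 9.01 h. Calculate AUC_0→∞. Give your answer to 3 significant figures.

AUC = 918 µg/mL·h

Trapezoidal AUC_0→10:
  [0→2]: (0.00+41.60)/2 × 2 = 41.6
  [2→2.5]: (41.60+45.78)/2 × 0.5 = 21.845
  [2.5→3.5]: (45.78+50.20)/2 × 1 = 47.99
  [3.5→6.5]: (50.20+48.34)/2 × 3 = 147.81
  [6.5→8]: (48.34+44.47)/2 × 1.5 = 69.6075
  [8→10]: (44.47+38.90)/2 × 2 = 83.37
  Sum = 412.2225 µg/mL·h
k_e = ln2 / t½ = 0.693147 / 9.01 = 0.0769 h^-1
Extrapolated tail: C_last / k_e = 38.90 / 0.0769 = 505.852
AUC_0→∞ = 412.2225 + 505.852 = 918.0745 µg/mL·h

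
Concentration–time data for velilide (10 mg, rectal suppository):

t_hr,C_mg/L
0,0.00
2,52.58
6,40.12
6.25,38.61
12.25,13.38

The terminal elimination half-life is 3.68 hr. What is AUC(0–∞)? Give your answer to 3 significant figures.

Trapezoidal AUC_0→12.25:
  [0→2]: (0.00+52.58)/2 × 2 = 52.58
  [2→6]: (52.58+40.12)/2 × 4 = 185.4
  [6→6.25]: (40.12+38.61)/2 × 0.25 = 9.84125
  [6.25→12.25]: (38.61+13.38)/2 × 6 = 155.97
  Sum = 403.79125 mg/L·hr
k_e = ln2 / t½ = 0.693147 / 3.68 = 0.1884 hr^-1
Extrapolated tail: C_last / k_e = 13.38 / 0.1884 = 71.019
AUC_0→∞ = 403.79125 + 71.019 = 474.81025 mg/L·hr

AUC = 475 mg/L·hr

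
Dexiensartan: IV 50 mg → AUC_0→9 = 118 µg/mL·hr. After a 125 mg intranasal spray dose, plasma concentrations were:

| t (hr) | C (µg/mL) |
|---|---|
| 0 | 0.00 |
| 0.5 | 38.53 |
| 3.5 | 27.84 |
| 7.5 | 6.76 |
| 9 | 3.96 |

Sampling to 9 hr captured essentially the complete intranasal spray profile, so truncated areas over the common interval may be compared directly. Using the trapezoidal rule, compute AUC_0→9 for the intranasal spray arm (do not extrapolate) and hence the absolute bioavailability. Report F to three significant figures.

Trapezoidal AUC_0→9 (intranasal spray):
  [0→0.5]: (0.00+38.53)/2 × 0.5 = 9.6325
  [0.5→3.5]: (38.53+27.84)/2 × 3 = 99.555
  [3.5→7.5]: (27.84+6.76)/2 × 4 = 69.2
  [7.5→9]: (6.76+3.96)/2 × 1.5 = 8.04
  Sum = 186.4275 µg/mL·hr
F = (AUC_ev/D_ev)/(AUC_iv/D_iv) = (186.4275/125)/(118/50) = 1.49142/2.36 = 0.6320

F = 0.632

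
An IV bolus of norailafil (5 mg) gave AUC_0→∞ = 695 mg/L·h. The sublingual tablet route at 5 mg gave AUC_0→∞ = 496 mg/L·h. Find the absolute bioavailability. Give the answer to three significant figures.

F = 0.714

F = (AUC_ev / D_ev) / (AUC_iv / D_iv)
  = (496/5) / (695/5)
  = 99.2 / 139 = 0.7137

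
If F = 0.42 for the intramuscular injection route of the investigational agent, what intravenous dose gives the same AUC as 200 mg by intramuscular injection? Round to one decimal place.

Systemic exposure from an extravascular dose = F × D_ev, so the equivalent IV dose is F × D_ev.
D_iv = F × D_ev = 0.42 × 200 = 84 mg

D_iv = 84.0 mg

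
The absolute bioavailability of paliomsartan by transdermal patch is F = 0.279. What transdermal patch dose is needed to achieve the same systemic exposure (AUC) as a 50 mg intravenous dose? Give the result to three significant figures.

D_transdermal = 179 mg

For equal systemic exposure: F × D_ev = D_iv
D_ev = D_iv / F = 50 / 0.279 = 179.211 mg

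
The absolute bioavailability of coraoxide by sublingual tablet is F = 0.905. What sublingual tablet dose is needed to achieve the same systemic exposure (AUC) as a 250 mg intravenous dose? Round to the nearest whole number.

For equal systemic exposure: F × D_ev = D_iv
D_ev = D_iv / F = 250 / 0.905 = 276.243 mg

D_sublingual = 276 mg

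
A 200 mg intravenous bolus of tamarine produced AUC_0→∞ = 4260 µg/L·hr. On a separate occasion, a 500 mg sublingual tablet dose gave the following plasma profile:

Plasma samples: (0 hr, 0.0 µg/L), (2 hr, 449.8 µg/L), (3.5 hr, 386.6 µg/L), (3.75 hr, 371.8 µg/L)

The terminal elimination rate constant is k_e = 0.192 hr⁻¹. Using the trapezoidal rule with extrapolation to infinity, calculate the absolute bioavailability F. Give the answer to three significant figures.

Trapezoidal AUC_0→3.75 (sublingual tablet):
  [0→2]: (0.0+449.8)/2 × 2 = 449.8
  [2→3.5]: (449.8+386.6)/2 × 1.5 = 627.3
  [3.5→3.75]: (386.6+371.8)/2 × 0.25 = 94.8
  Sum = 1171.9 µg/L·hr
Tail: C_last/k_e = 371.8/0.192 = 1936.458
AUC_0→∞ (sublingual tablet) = 1171.9 + 1936.458 = 3108.358 µg/L·hr
F = (AUC_ev/D_ev)/(AUC_iv/D_iv) = (3108.358/500)/(4260/200) = 6.216716/21.3 = 0.2919

F = 0.292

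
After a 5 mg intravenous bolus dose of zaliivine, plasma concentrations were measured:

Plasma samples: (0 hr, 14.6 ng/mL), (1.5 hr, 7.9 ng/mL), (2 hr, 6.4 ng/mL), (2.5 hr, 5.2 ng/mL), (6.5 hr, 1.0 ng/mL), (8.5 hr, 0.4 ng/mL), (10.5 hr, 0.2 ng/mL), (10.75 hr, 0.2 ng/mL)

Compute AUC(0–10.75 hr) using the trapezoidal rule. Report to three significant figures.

Trapezoidal AUC_0→10.75:
  [0→1.5]: (14.6+7.9)/2 × 1.5 = 16.875
  [1.5→2]: (7.9+6.4)/2 × 0.5 = 3.575
  [2→2.5]: (6.4+5.2)/2 × 0.5 = 2.9
  [2.5→6.5]: (5.2+1.0)/2 × 4 = 12.4
  [6.5→8.5]: (1.0+0.4)/2 × 2 = 1.4
  [8.5→10.5]: (0.4+0.2)/2 × 2 = 0.6
  [10.5→10.75]: (0.2+0.2)/2 × 0.25 = 0.05
  Sum = 37.8 ng/mL·hr

AUC = 37.8 ng/mL·hr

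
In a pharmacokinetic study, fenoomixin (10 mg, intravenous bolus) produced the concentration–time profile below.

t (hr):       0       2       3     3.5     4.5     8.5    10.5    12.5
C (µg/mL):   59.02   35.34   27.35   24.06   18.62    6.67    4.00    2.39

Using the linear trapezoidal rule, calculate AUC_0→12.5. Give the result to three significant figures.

Trapezoidal AUC_0→12.5:
  [0→2]: (59.02+35.34)/2 × 2 = 94.36
  [2→3]: (35.34+27.35)/2 × 1 = 31.345
  [3→3.5]: (27.35+24.06)/2 × 0.5 = 12.8525
  [3.5→4.5]: (24.06+18.62)/2 × 1 = 21.34
  [4.5→8.5]: (18.62+6.67)/2 × 4 = 50.58
  [8.5→10.5]: (6.67+4.00)/2 × 2 = 10.67
  [10.5→12.5]: (4.00+2.39)/2 × 2 = 6.39
  Sum = 227.5375 µg/mL·hr

AUC = 228 µg/mL·hr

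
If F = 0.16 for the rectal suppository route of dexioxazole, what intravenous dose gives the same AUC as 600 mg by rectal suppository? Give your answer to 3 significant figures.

Systemic exposure from an extravascular dose = F × D_ev, so the equivalent IV dose is F × D_ev.
D_iv = F × D_ev = 0.16 × 600 = 96 mg

D_iv = 96.0 mg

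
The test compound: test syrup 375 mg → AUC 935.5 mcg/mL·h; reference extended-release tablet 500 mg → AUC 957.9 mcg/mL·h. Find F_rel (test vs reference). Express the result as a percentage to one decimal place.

F_rel = (AUC_test/D_test) / (AUC_ref/D_ref)
      = (935.5/375) / (957.9/500)
      = 2.49467 / 1.9158 = 1.3022 = 130.22%

F_rel = 130.2%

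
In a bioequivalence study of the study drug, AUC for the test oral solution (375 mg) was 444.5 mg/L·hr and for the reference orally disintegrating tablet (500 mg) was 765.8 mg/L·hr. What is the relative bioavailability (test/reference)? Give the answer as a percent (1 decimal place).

F_rel = (AUC_test/D_test) / (AUC_ref/D_ref)
      = (444.5/375) / (765.8/500)
      = 1.18533 / 1.5316 = 0.7739 = 77.39%

F_rel = 77.4%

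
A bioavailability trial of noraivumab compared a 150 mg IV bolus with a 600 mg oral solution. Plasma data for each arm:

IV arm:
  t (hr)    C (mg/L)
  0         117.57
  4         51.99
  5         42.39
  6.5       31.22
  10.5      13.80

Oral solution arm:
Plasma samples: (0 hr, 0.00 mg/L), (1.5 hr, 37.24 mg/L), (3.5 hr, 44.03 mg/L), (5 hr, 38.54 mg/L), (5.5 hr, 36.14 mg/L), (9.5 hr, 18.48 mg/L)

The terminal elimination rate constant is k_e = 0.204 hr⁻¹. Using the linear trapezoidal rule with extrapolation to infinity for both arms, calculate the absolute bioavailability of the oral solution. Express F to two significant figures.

F = 0.16

Trapezoidal AUC_0→10.5 (IV):
  [0→4]: (117.57+51.99)/2 × 4 = 339.12
  [4→5]: (51.99+42.39)/2 × 1 = 47.19
  [5→6.5]: (42.39+31.22)/2 × 1.5 = 55.2075
  [6.5→10.5]: (31.22+13.80)/2 × 4 = 90.04
  Sum = 531.5575 mg/L·hr
IV tail: 13.80/0.204 = 67.647; AUC_iv,0→∞ = 531.5575 + 67.647 = 599.2045 mg/L·hr
Trapezoidal AUC_0→9.5 (oral solution):
  [0→1.5]: (0.00+37.24)/2 × 1.5 = 27.93
  [1.5→3.5]: (37.24+44.03)/2 × 2 = 81.27
  [3.5→5]: (44.03+38.54)/2 × 1.5 = 61.9275
  [5→5.5]: (38.54+36.14)/2 × 0.5 = 18.67
  [5.5→9.5]: (36.14+18.48)/2 × 4 = 109.24
  Sum = 299.0375 mg/L·hr
oral solution tail: 18.48/0.204 = 90.588; AUC_ev,0→∞ = 299.0375 + 90.588 = 389.6255 mg/L·hr
F = (AUC_ev/D_ev)/(AUC_iv/D_iv) = (389.6255/600)/(599.2045/150) = 0.649376/3.9947 = 0.1626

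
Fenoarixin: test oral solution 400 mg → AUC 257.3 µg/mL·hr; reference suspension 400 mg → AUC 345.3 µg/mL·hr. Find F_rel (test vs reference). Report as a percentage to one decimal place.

F_rel = 74.5%

F_rel = (AUC_test/D_test) / (AUC_ref/D_ref)
      = (257.3/400) / (345.3/400)
      = 0.64325 / 0.86325 = 0.7451 = 74.51%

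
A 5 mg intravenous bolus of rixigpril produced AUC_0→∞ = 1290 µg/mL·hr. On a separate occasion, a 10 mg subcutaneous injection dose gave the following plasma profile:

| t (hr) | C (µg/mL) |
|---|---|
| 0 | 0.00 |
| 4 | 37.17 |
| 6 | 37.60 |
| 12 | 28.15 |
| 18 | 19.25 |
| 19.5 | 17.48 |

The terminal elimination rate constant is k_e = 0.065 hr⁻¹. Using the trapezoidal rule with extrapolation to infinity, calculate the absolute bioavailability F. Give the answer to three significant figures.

F = 0.304

Trapezoidal AUC_0→19.5 (subcutaneous injection):
  [0→4]: (0.00+37.17)/2 × 4 = 74.34
  [4→6]: (37.17+37.60)/2 × 2 = 74.77
  [6→12]: (37.60+28.15)/2 × 6 = 197.25
  [12→18]: (28.15+19.25)/2 × 6 = 142.2
  [18→19.5]: (19.25+17.48)/2 × 1.5 = 27.5475
  Sum = 516.1075 µg/mL·hr
Tail: C_last/k_e = 17.48/0.065 = 268.923
AUC_0→∞ (subcutaneous injection) = 516.1075 + 268.923 = 785.0305 µg/mL·hr
F = (AUC_ev/D_ev)/(AUC_iv/D_iv) = (785.0305/10)/(1290/5) = 78.50305/258 = 0.3043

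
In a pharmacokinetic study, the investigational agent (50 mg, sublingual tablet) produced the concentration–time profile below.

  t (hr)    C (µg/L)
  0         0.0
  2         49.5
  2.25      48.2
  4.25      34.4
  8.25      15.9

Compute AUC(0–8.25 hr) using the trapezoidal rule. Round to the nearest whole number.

Trapezoidal AUC_0→8.25:
  [0→2]: (0.0+49.5)/2 × 2 = 49.5
  [2→2.25]: (49.5+48.2)/2 × 0.25 = 12.2125
  [2.25→4.25]: (48.2+34.4)/2 × 2 = 82.6
  [4.25→8.25]: (34.4+15.9)/2 × 4 = 100.6
  Sum = 244.9125 µg/L·hr

AUC = 245 µg/L·hr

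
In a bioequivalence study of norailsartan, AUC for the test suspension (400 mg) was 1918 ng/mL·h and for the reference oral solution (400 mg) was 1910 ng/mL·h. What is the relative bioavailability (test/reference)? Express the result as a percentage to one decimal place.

F_rel = 100.4%

F_rel = (AUC_test/D_test) / (AUC_ref/D_ref)
      = (1918/400) / (1910/400)
      = 4.795 / 4.775 = 1.0042 = 100.42%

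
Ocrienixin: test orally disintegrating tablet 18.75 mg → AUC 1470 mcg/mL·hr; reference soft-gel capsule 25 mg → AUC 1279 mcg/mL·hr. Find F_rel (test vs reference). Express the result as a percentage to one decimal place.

F_rel = (AUC_test/D_test) / (AUC_ref/D_ref)
      = (1470/18.75) / (1279/25)
      = 78.4 / 51.16 = 1.5324 = 153.24%

F_rel = 153.2%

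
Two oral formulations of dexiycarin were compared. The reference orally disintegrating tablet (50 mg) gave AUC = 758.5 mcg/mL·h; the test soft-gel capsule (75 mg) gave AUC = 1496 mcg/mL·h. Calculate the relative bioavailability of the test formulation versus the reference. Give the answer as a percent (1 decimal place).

F_rel = (AUC_test/D_test) / (AUC_ref/D_ref)
      = (1496/75) / (758.5/50)
      = 19.9467 / 15.17 = 1.3149 = 131.49%

F_rel = 131.5%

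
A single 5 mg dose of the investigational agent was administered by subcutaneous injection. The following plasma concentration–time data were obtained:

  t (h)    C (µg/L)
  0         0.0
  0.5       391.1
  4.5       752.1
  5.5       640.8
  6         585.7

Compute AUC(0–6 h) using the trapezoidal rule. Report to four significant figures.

Trapezoidal AUC_0→6:
  [0→0.5]: (0.0+391.1)/2 × 0.5 = 97.775
  [0.5→4.5]: (391.1+752.1)/2 × 4 = 2286.4
  [4.5→5.5]: (752.1+640.8)/2 × 1 = 696.45
  [5.5→6]: (640.8+585.7)/2 × 0.5 = 306.625
  Sum = 3387.25 µg/L·h

AUC = 3387 µg/L·h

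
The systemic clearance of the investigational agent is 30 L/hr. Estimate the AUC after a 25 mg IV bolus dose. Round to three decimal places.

AUC = 0.833 mg/L·hr

AUC_0→∞ = Dose_iv / CL
        = 25 / 30 = 0.833333 mg/L·hr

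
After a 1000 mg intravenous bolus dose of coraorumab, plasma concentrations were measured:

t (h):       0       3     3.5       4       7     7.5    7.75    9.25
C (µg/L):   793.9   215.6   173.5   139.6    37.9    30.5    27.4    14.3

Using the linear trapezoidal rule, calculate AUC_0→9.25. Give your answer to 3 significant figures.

Trapezoidal AUC_0→9.25:
  [0→3]: (793.9+215.6)/2 × 3 = 1514.25
  [3→3.5]: (215.6+173.5)/2 × 0.5 = 97.275
  [3.5→4]: (173.5+139.6)/2 × 0.5 = 78.275
  [4→7]: (139.6+37.9)/2 × 3 = 266.25
  [7→7.5]: (37.9+30.5)/2 × 0.5 = 17.1
  [7.5→7.75]: (30.5+27.4)/2 × 0.25 = 7.2375
  [7.75→9.25]: (27.4+14.3)/2 × 1.5 = 31.275
  Sum = 2011.6625 µg/L·h

AUC = 2010 µg/L·h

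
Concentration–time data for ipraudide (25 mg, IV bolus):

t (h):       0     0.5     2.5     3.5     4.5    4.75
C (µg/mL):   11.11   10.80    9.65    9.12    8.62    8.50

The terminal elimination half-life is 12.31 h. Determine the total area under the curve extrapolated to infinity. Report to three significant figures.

Trapezoidal AUC_0→4.75:
  [0→0.5]: (11.11+10.80)/2 × 0.5 = 5.4775
  [0.5→2.5]: (10.80+9.65)/2 × 2 = 20.45
  [2.5→3.5]: (9.65+9.12)/2 × 1 = 9.385
  [3.5→4.5]: (9.12+8.62)/2 × 1 = 8.87
  [4.5→4.75]: (8.62+8.50)/2 × 0.25 = 2.14
  Sum = 46.3225 µg/mL·h
k_e = ln2 / t½ = 0.693147 / 12.31 = 0.0563 h^-1
Extrapolated tail: C_last / k_e = 8.50 / 0.0563 = 150.977
AUC_0→∞ = 46.3225 + 150.977 = 197.2995 µg/mL·h

AUC = 197 µg/mL·h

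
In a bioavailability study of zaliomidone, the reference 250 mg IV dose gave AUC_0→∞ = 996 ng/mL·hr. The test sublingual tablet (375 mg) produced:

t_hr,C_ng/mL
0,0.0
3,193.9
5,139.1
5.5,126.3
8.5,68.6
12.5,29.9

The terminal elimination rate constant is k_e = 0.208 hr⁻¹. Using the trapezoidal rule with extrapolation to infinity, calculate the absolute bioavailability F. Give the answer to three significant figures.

Trapezoidal AUC_0→12.5 (sublingual tablet):
  [0→3]: (0.0+193.9)/2 × 3 = 290.85
  [3→5]: (193.9+139.1)/2 × 2 = 333.0
  [5→5.5]: (139.1+126.3)/2 × 0.5 = 66.35
  [5.5→8.5]: (126.3+68.6)/2 × 3 = 292.35
  [8.5→12.5]: (68.6+29.9)/2 × 4 = 197.0
  Sum = 1179.55 ng/mL·hr
Tail: C_last/k_e = 29.9/0.208 = 143.750
AUC_0→∞ (sublingual tablet) = 1179.55 + 143.750 = 1323.3 ng/mL·hr
F = (AUC_ev/D_ev)/(AUC_iv/D_iv) = (1323.3/375)/(996/250) = 3.5288/3.984 = 0.8857

F = 0.886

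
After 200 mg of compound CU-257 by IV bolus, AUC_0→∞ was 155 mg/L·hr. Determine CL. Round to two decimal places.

CL = 1.29 L/hr

CL = Dose_iv / AUC_0→∞
   = 200 / 155 = 1.29032 L/hr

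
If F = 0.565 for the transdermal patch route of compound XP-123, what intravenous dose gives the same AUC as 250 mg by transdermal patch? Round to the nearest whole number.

D_iv = 141 mg

Systemic exposure from an extravascular dose = F × D_ev, so the equivalent IV dose is F × D_ev.
D_iv = F × D_ev = 0.565 × 250 = 141.25 mg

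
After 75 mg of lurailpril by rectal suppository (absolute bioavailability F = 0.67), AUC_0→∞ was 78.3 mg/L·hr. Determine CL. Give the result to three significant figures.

CL = F × Dose / AUC_0→∞
   = 0.67 × 75 / 78.3 = 0.641762 L/hr

CL = 0.642 L/hr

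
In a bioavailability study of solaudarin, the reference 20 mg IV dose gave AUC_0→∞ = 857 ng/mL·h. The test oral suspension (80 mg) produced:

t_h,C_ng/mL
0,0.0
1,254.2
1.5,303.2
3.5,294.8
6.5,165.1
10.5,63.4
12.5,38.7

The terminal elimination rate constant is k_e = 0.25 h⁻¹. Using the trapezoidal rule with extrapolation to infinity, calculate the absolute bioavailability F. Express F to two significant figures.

F = 0.66

Trapezoidal AUC_0→12.5 (oral suspension):
  [0→1]: (0.0+254.2)/2 × 1 = 127.1
  [1→1.5]: (254.2+303.2)/2 × 0.5 = 139.35
  [1.5→3.5]: (303.2+294.8)/2 × 2 = 598.0
  [3.5→6.5]: (294.8+165.1)/2 × 3 = 689.85
  [6.5→10.5]: (165.1+63.4)/2 × 4 = 457.0
  [10.5→12.5]: (63.4+38.7)/2 × 2 = 102.1
  Sum = 2113.4 ng/mL·h
Tail: C_last/k_e = 38.7/0.25 = 154.800
AUC_0→∞ (oral suspension) = 2113.4 + 154.800 = 2268.2 ng/mL·h
F = (AUC_ev/D_ev)/(AUC_iv/D_iv) = (2268.2/80)/(857/20) = 28.3525/42.85 = 0.6617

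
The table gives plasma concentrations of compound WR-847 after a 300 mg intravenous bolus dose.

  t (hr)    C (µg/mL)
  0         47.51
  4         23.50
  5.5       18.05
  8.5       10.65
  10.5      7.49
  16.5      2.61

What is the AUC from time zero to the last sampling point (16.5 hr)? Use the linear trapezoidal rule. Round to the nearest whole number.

AUC = 265 µg/mL·hr

Trapezoidal AUC_0→16.5:
  [0→4]: (47.51+23.50)/2 × 4 = 142.02
  [4→5.5]: (23.50+18.05)/2 × 1.5 = 31.1625
  [5.5→8.5]: (18.05+10.65)/2 × 3 = 43.05
  [8.5→10.5]: (10.65+7.49)/2 × 2 = 18.14
  [10.5→16.5]: (7.49+2.61)/2 × 6 = 30.3
  Sum = 264.6725 µg/mL·hr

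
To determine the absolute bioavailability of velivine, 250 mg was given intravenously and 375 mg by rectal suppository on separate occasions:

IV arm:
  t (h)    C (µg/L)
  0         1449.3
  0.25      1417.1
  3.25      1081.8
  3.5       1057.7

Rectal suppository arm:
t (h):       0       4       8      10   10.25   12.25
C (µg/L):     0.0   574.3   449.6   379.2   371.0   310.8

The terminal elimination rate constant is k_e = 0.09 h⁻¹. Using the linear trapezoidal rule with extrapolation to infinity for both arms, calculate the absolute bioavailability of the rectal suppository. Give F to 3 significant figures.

F = 0.341

Trapezoidal AUC_0→3.5 (IV):
  [0→0.25]: (1449.3+1417.1)/2 × 0.25 = 358.3
  [0.25→3.25]: (1417.1+1081.8)/2 × 3 = 3748.35
  [3.25→3.5]: (1081.8+1057.7)/2 × 0.25 = 267.4375
  Sum = 4374.0875 µg/L·h
IV tail: 1057.7/0.09 = 11752.222; AUC_iv,0→∞ = 4374.0875 + 11752.222 = 16126.3095 µg/L·h
Trapezoidal AUC_0→12.25 (rectal suppository):
  [0→4]: (0.0+574.3)/2 × 4 = 1148.6
  [4→8]: (574.3+449.6)/2 × 4 = 2047.8
  [8→10]: (449.6+379.2)/2 × 2 = 828.8
  [10→10.25]: (379.2+371.0)/2 × 0.25 = 93.775
  [10.25→12.25]: (371.0+310.8)/2 × 2 = 681.8
  Sum = 4800.775 µg/L·h
rectal suppository tail: 310.8/0.09 = 3453.333; AUC_ev,0→∞ = 4800.775 + 3453.333 = 8254.108 µg/L·h
F = (AUC_ev/D_ev)/(AUC_iv/D_iv) = (8254.108/375)/(16126.3095/250) = 22.011/64.505238 = 0.3412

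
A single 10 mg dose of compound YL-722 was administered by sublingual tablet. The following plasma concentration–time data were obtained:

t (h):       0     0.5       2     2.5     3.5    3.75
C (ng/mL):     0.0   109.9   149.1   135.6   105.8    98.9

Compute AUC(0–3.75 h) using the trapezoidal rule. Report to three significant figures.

AUC = 439 ng/mL·h

Trapezoidal AUC_0→3.75:
  [0→0.5]: (0.0+109.9)/2 × 0.5 = 27.475
  [0.5→2]: (109.9+149.1)/2 × 1.5 = 194.25
  [2→2.5]: (149.1+135.6)/2 × 0.5 = 71.175
  [2.5→3.5]: (135.6+105.8)/2 × 1 = 120.7
  [3.5→3.75]: (105.8+98.9)/2 × 0.25 = 25.5875
  Sum = 439.1875 ng/mL·h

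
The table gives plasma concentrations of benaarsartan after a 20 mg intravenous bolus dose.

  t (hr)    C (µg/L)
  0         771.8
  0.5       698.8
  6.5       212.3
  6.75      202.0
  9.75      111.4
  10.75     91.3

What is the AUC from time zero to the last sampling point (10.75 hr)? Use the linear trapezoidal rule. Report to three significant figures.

AUC = 3720 µg/L·hr

Trapezoidal AUC_0→10.75:
  [0→0.5]: (771.8+698.8)/2 × 0.5 = 367.65
  [0.5→6.5]: (698.8+212.3)/2 × 6 = 2733.3
  [6.5→6.75]: (212.3+202.0)/2 × 0.25 = 51.7875
  [6.75→9.75]: (202.0+111.4)/2 × 3 = 470.1
  [9.75→10.75]: (111.4+91.3)/2 × 1 = 101.35
  Sum = 3724.1875 µg/L·hr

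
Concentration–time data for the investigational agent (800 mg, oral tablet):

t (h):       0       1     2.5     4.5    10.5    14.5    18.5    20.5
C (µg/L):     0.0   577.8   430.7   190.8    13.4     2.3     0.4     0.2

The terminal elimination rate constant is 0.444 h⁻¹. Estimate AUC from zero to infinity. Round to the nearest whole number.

AUC = 2317 µg/L·h

Trapezoidal AUC_0→20.5:
  [0→1]: (0.0+577.8)/2 × 1 = 288.9
  [1→2.5]: (577.8+430.7)/2 × 1.5 = 756.375
  [2.5→4.5]: (430.7+190.8)/2 × 2 = 621.5
  [4.5→10.5]: (190.8+13.4)/2 × 6 = 612.6
  [10.5→14.5]: (13.4+2.3)/2 × 4 = 31.4
  [14.5→18.5]: (2.3+0.4)/2 × 4 = 5.4
  [18.5→20.5]: (0.4+0.2)/2 × 2 = 0.6
  Sum = 2316.775 µg/L·h
Extrapolated tail: C_last / k_e = 0.2 / 0.444 = 0.450
AUC_0→∞ = 2316.775 + 0.450 = 2317.225 µg/L·h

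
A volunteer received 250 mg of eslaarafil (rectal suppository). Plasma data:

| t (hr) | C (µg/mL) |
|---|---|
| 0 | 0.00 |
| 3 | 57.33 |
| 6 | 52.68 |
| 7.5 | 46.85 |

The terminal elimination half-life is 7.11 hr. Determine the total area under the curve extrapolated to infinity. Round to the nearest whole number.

AUC = 806 µg/mL·hr

Trapezoidal AUC_0→7.5:
  [0→3]: (0.00+57.33)/2 × 3 = 85.995
  [3→6]: (57.33+52.68)/2 × 3 = 165.015
  [6→7.5]: (52.68+46.85)/2 × 1.5 = 74.6475
  Sum = 325.6575 µg/mL·hr
k_e = ln2 / t½ = 0.693147 / 7.11 = 0.0975 hr^-1
Extrapolated tail: C_last / k_e = 46.85 / 0.0975 = 480.513
AUC_0→∞ = 325.6575 + 480.513 = 806.1705 µg/mL·hr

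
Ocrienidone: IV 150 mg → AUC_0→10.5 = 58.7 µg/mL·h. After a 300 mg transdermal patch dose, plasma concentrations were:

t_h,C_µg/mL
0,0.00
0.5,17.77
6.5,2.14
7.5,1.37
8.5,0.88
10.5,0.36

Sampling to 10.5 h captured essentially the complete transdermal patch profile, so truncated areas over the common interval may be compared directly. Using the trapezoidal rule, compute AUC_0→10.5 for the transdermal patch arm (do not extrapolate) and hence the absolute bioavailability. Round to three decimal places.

Trapezoidal AUC_0→10.5 (transdermal patch):
  [0→0.5]: (0.00+17.77)/2 × 0.5 = 4.4425
  [0.5→6.5]: (17.77+2.14)/2 × 6 = 59.73
  [6.5→7.5]: (2.14+1.37)/2 × 1 = 1.755
  [7.5→8.5]: (1.37+0.88)/2 × 1 = 1.125
  [8.5→10.5]: (0.88+0.36)/2 × 2 = 1.24
  Sum = 68.2925 µg/mL·h
F = (AUC_ev/D_ev)/(AUC_iv/D_iv) = (68.2925/300)/(58.7/150) = 0.227642/0.391333 = 0.5817

F = 0.582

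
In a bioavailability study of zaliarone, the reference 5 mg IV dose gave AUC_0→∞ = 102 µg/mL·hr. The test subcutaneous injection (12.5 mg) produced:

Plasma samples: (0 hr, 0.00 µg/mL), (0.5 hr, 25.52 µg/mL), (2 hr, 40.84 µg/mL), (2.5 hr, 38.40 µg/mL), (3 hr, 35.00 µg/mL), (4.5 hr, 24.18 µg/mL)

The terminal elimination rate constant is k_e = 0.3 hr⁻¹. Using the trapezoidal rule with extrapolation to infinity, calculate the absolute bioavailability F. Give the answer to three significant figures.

Trapezoidal AUC_0→4.5 (subcutaneous injection):
  [0→0.5]: (0.00+25.52)/2 × 0.5 = 6.38
  [0.5→2]: (25.52+40.84)/2 × 1.5 = 49.77
  [2→2.5]: (40.84+38.40)/2 × 0.5 = 19.81
  [2.5→3]: (38.40+35.00)/2 × 0.5 = 18.35
  [3→4.5]: (35.00+24.18)/2 × 1.5 = 44.385
  Sum = 138.695 µg/mL·hr
Tail: C_last/k_e = 24.18/0.3 = 80.600
AUC_0→∞ (subcutaneous injection) = 138.695 + 80.600 = 219.295 µg/mL·hr
F = (AUC_ev/D_ev)/(AUC_iv/D_iv) = (219.295/12.5)/(102/5) = 17.5436/20.4 = 0.8600

F = 0.860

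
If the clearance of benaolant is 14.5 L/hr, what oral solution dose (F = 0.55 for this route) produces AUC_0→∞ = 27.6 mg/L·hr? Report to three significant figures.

Dose = 728 mg

Dose = CL × AUC_0→∞ / F
     = 14.5 × 27.6 / 0.55 = 727.636 mg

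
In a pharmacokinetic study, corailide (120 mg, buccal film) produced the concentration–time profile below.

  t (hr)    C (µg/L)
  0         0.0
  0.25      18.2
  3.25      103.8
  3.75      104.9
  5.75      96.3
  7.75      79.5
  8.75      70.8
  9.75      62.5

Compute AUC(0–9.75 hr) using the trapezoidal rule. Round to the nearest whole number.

AUC = 756 µg/L·hr

Trapezoidal AUC_0→9.75:
  [0→0.25]: (0.0+18.2)/2 × 0.25 = 2.275
  [0.25→3.25]: (18.2+103.8)/2 × 3 = 183.0
  [3.25→3.75]: (103.8+104.9)/2 × 0.5 = 52.175
  [3.75→5.75]: (104.9+96.3)/2 × 2 = 201.2
  [5.75→7.75]: (96.3+79.5)/2 × 2 = 175.8
  [7.75→8.75]: (79.5+70.8)/2 × 1 = 75.15
  [8.75→9.75]: (70.8+62.5)/2 × 1 = 66.65
  Sum = 756.25 µg/L·hr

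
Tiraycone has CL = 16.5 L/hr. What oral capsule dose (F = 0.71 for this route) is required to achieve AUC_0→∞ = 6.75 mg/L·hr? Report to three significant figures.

Dose = CL × AUC_0→∞ / F
     = 16.5 × 6.75 / 0.71 = 156.866 mg

Dose = 157 mg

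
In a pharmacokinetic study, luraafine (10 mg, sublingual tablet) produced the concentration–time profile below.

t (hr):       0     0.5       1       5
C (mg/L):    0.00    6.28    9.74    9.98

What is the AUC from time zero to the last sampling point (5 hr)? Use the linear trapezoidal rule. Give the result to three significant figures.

AUC = 45.0 mg/L·hr

Trapezoidal AUC_0→5:
  [0→0.5]: (0.00+6.28)/2 × 0.5 = 1.57
  [0.5→1]: (6.28+9.74)/2 × 0.5 = 4.005
  [1→5]: (9.74+9.98)/2 × 4 = 39.44
  Sum = 45.015 mg/L·hr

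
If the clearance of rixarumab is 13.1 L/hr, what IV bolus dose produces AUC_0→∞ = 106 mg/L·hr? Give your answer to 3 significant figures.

Dose = 1390 mg

Dose_iv = CL × AUC_0→∞
     = 13.1 × 106 = 1388.6 mg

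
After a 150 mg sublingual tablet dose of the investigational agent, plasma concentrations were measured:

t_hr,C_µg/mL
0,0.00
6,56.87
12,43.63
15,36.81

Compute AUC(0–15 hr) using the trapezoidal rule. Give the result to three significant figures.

AUC = 593 µg/mL·hr

Trapezoidal AUC_0→15:
  [0→6]: (0.00+56.87)/2 × 6 = 170.61
  [6→12]: (56.87+43.63)/2 × 6 = 301.5
  [12→15]: (43.63+36.81)/2 × 3 = 120.66
  Sum = 592.77 µg/mL·hr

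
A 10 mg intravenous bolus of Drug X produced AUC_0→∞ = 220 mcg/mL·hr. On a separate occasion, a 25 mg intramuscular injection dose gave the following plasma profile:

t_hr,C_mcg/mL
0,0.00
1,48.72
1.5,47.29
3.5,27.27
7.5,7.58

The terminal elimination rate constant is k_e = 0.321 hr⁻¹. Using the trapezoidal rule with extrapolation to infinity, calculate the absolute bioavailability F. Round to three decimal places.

Trapezoidal AUC_0→7.5 (intramuscular injection):
  [0→1]: (0.00+48.72)/2 × 1 = 24.36
  [1→1.5]: (48.72+47.29)/2 × 0.5 = 24.0025
  [1.5→3.5]: (47.29+27.27)/2 × 2 = 74.56
  [3.5→7.5]: (27.27+7.58)/2 × 4 = 69.7
  Sum = 192.6225 mcg/mL·hr
Tail: C_last/k_e = 7.58/0.321 = 23.614
AUC_0→∞ (intramuscular injection) = 192.6225 + 23.614 = 216.2365 mcg/mL·hr
F = (AUC_ev/D_ev)/(AUC_iv/D_iv) = (216.2365/25)/(220/10) = 8.64946/22 = 0.3932

F = 0.393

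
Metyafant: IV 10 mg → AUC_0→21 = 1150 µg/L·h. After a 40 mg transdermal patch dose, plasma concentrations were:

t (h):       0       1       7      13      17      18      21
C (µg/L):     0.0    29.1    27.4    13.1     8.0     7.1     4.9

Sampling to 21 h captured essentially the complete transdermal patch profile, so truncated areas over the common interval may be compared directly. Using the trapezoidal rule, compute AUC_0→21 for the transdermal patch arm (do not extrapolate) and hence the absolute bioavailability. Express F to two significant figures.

F = 0.081

Trapezoidal AUC_0→21 (transdermal patch):
  [0→1]: (0.0+29.1)/2 × 1 = 14.55
  [1→7]: (29.1+27.4)/2 × 6 = 169.5
  [7→13]: (27.4+13.1)/2 × 6 = 121.5
  [13→17]: (13.1+8.0)/2 × 4 = 42.2
  [17→18]: (8.0+7.1)/2 × 1 = 7.55
  [18→21]: (7.1+4.9)/2 × 3 = 18.0
  Sum = 373.3 µg/L·h
F = (AUC_ev/D_ev)/(AUC_iv/D_iv) = (373.3/40)/(1150/10) = 9.3325/115 = 0.0812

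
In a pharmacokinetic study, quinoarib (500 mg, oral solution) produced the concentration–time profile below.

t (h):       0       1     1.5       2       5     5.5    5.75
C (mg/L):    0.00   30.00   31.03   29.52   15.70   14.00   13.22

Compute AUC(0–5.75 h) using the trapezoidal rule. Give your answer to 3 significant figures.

Trapezoidal AUC_0→5.75:
  [0→1]: (0.00+30.00)/2 × 1 = 15.0
  [1→1.5]: (30.00+31.03)/2 × 0.5 = 15.2575
  [1.5→2]: (31.03+29.52)/2 × 0.5 = 15.1375
  [2→5]: (29.52+15.70)/2 × 3 = 67.83
  [5→5.5]: (15.70+14.00)/2 × 0.5 = 7.425
  [5.5→5.75]: (14.00+13.22)/2 × 0.25 = 3.4025
  Sum = 124.0525 mg/L·h

AUC = 124 mg/L·h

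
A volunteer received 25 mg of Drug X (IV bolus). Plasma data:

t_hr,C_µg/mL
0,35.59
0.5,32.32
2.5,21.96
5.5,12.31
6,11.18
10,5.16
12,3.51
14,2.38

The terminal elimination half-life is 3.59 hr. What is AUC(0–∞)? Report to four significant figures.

Trapezoidal AUC_0→14:
  [0→0.5]: (35.59+32.32)/2 × 0.5 = 16.9775
  [0.5→2.5]: (32.32+21.96)/2 × 2 = 54.28
  [2.5→5.5]: (21.96+12.31)/2 × 3 = 51.405
  [5.5→6]: (12.31+11.18)/2 × 0.5 = 5.8725
  [6→10]: (11.18+5.16)/2 × 4 = 32.68
  [10→12]: (5.16+3.51)/2 × 2 = 8.67
  [12→14]: (3.51+2.38)/2 × 2 = 5.89
  Sum = 175.775 µg/mL·hr
k_e = ln2 / t½ = 0.693147 / 3.59 = 0.1931 hr^-1
Extrapolated tail: C_last / k_e = 2.38 / 0.1931 = 12.325
AUC_0→∞ = 175.775 + 12.325 = 188.1 µg/mL·hr

AUC = 188.1 µg/mL·hr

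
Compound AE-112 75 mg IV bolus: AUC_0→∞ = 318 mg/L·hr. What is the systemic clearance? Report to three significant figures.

CL = 0.236 L/hr

CL = Dose_iv / AUC_0→∞
   = 75 / 318 = 0.235849 L/hr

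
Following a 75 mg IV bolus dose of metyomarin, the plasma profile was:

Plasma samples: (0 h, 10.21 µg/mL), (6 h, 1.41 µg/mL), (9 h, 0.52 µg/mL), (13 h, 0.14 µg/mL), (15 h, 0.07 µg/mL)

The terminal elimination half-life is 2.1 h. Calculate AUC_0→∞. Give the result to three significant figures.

Trapezoidal AUC_0→15:
  [0→6]: (10.21+1.41)/2 × 6 = 34.86
  [6→9]: (1.41+0.52)/2 × 3 = 2.895
  [9→13]: (0.52+0.14)/2 × 4 = 1.32
  [13→15]: (0.14+0.07)/2 × 2 = 0.21
  Sum = 39.285 µg/mL·h
k_e = ln2 / t½ = 0.693147 / 2.1 = 0.3301 h^-1
Extrapolated tail: C_last / k_e = 0.07 / 0.3301 = 0.212
AUC_0→∞ = 39.285 + 0.212 = 39.497 µg/mL·h

AUC = 39.5 µg/mL·h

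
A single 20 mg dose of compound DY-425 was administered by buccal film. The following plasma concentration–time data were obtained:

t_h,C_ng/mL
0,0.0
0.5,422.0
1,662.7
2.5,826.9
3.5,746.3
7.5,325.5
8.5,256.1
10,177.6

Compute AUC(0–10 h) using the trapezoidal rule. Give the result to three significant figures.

Trapezoidal AUC_0→10:
  [0→0.5]: (0.0+422.0)/2 × 0.5 = 105.5
  [0.5→1]: (422.0+662.7)/2 × 0.5 = 271.175
  [1→2.5]: (662.7+826.9)/2 × 1.5 = 1117.2
  [2.5→3.5]: (826.9+746.3)/2 × 1 = 786.6
  [3.5→7.5]: (746.3+325.5)/2 × 4 = 2143.6
  [7.5→8.5]: (325.5+256.1)/2 × 1 = 290.8
  [8.5→10]: (256.1+177.6)/2 × 1.5 = 325.275
  Sum = 5040.15 ng/mL·h

AUC = 5040 ng/mL·h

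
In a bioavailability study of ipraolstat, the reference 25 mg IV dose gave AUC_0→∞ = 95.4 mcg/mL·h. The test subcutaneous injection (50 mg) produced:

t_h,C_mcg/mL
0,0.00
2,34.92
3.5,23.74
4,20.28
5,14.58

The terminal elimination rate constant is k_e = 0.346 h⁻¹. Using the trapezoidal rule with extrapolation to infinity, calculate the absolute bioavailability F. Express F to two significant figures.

F = 0.78

Trapezoidal AUC_0→5 (subcutaneous injection):
  [0→2]: (0.00+34.92)/2 × 2 = 34.92
  [2→3.5]: (34.92+23.74)/2 × 1.5 = 43.995
  [3.5→4]: (23.74+20.28)/2 × 0.5 = 11.005
  [4→5]: (20.28+14.58)/2 × 1 = 17.43
  Sum = 107.35 mcg/mL·h
Tail: C_last/k_e = 14.58/0.346 = 42.139
AUC_0→∞ (subcutaneous injection) = 107.35 + 42.139 = 149.489 mcg/mL·h
F = (AUC_ev/D_ev)/(AUC_iv/D_iv) = (149.489/50)/(95.4/25) = 2.98978/3.816 = 0.7835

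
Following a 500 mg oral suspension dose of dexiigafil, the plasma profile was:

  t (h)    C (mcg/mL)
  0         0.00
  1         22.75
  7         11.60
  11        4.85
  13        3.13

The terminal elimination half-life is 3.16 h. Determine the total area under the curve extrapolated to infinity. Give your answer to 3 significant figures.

AUC = 170 mcg/mL·h

Trapezoidal AUC_0→13:
  [0→1]: (0.00+22.75)/2 × 1 = 11.375
  [1→7]: (22.75+11.60)/2 × 6 = 103.05
  [7→11]: (11.60+4.85)/2 × 4 = 32.9
  [11→13]: (4.85+3.13)/2 × 2 = 7.98
  Sum = 155.305 mcg/mL·h
k_e = ln2 / t½ = 0.693147 / 3.16 = 0.2194 h^-1
Extrapolated tail: C_last / k_e = 3.13 / 0.2194 = 14.266
AUC_0→∞ = 155.305 + 14.266 = 169.571 mcg/mL·h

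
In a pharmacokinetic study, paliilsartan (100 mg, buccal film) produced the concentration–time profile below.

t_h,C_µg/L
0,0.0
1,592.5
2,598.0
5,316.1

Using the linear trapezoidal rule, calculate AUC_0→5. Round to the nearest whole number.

Trapezoidal AUC_0→5:
  [0→1]: (0.0+592.5)/2 × 1 = 296.25
  [1→2]: (592.5+598.0)/2 × 1 = 595.25
  [2→5]: (598.0+316.1)/2 × 3 = 1371.15
  Sum = 2262.65 µg/L·h

AUC = 2263 µg/L·h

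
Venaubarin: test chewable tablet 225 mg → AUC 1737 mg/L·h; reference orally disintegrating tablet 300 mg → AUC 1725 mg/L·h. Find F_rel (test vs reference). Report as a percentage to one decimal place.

F_rel = (AUC_test/D_test) / (AUC_ref/D_ref)
      = (1737/225) / (1725/300)
      = 7.72 / 5.75 = 1.3426 = 134.26%

F_rel = 134.3%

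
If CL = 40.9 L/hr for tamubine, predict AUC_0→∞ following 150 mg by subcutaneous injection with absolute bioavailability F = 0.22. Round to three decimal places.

AUC = 0.807 mg/L·hr

AUC_0→∞ = F × Dose / CL
        = 0.22 × 150 / 40.9 = 0.806846 mg/L·hr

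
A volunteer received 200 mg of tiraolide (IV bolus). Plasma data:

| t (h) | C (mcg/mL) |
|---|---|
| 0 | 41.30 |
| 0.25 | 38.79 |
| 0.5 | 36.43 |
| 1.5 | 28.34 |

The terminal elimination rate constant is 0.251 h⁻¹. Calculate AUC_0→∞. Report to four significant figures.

AUC = 164.7 mcg/mL·h

Trapezoidal AUC_0→1.5:
  [0→0.25]: (41.30+38.79)/2 × 0.25 = 10.01125
  [0.25→0.5]: (38.79+36.43)/2 × 0.25 = 9.4025
  [0.5→1.5]: (36.43+28.34)/2 × 1 = 32.385
  Sum = 51.79875 mcg/mL·h
Extrapolated tail: C_last / k_e = 28.34 / 0.251 = 112.908
AUC_0→∞ = 51.79875 + 112.908 = 164.70675 mcg/mL·h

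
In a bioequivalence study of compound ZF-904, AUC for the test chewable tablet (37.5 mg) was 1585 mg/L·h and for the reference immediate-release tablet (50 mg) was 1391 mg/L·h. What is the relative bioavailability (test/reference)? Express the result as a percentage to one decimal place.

F_rel = 151.9%

F_rel = (AUC_test/D_test) / (AUC_ref/D_ref)
      = (1585/37.5) / (1391/50)
      = 42.2667 / 27.82 = 1.5193 = 151.93%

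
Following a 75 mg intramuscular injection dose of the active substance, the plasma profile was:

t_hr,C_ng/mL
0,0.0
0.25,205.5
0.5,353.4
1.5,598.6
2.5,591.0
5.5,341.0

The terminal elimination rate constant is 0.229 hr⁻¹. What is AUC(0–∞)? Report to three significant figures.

Trapezoidal AUC_0→5.5:
  [0→0.25]: (0.0+205.5)/2 × 0.25 = 25.6875
  [0.25→0.5]: (205.5+353.4)/2 × 0.25 = 69.8625
  [0.5→1.5]: (353.4+598.6)/2 × 1 = 476.0
  [1.5→2.5]: (598.6+591.0)/2 × 1 = 594.8
  [2.5→5.5]: (591.0+341.0)/2 × 3 = 1398.0
  Sum = 2564.35 ng/mL·hr
Extrapolated tail: C_last / k_e = 341.0 / 0.229 = 1489.083
AUC_0→∞ = 2564.35 + 1489.083 = 4053.433 ng/mL·hr

AUC = 4050 ng/mL·hr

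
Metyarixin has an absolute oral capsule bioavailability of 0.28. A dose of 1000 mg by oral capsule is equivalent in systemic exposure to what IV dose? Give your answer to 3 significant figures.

D_iv = 280 mg

Systemic exposure from an extravascular dose = F × D_ev, so the equivalent IV dose is F × D_ev.
D_iv = F × D_ev = 0.28 × 1000 = 280 mg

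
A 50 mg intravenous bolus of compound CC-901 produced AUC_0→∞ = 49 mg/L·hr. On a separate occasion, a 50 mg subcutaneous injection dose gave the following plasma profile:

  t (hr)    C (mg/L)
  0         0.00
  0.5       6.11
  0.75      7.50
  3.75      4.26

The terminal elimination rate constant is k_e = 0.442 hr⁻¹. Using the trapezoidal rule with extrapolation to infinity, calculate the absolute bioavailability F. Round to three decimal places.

Trapezoidal AUC_0→3.75 (subcutaneous injection):
  [0→0.5]: (0.00+6.11)/2 × 0.5 = 1.5275
  [0.5→0.75]: (6.11+7.50)/2 × 0.25 = 1.70125
  [0.75→3.75]: (7.50+4.26)/2 × 3 = 17.64
  Sum = 20.86875 mg/L·hr
Tail: C_last/k_e = 4.26/0.442 = 9.638
AUC_0→∞ (subcutaneous injection) = 20.86875 + 9.638 = 30.50675 mg/L·hr
F = (AUC_ev/D_ev)/(AUC_iv/D_iv) = (30.50675/50)/(49/50) = 0.610135/0.98 = 0.6226

F = 0.623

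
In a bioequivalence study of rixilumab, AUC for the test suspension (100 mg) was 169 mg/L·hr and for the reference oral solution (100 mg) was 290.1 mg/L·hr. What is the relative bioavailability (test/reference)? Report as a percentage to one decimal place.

F_rel = 58.3%

F_rel = (AUC_test/D_test) / (AUC_ref/D_ref)
      = (169/100) / (290.1/100)
      = 1.69 / 2.901 = 0.5826 = 58.26%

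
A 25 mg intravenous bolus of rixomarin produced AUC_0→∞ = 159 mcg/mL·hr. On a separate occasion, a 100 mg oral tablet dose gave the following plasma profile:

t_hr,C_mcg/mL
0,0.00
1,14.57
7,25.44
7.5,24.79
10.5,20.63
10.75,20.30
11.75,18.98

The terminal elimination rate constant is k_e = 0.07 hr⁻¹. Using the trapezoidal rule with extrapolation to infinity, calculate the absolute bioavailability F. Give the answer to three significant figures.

F = 0.792

Trapezoidal AUC_0→11.75 (oral tablet):
  [0→1]: (0.00+14.57)/2 × 1 = 7.285
  [1→7]: (14.57+25.44)/2 × 6 = 120.03
  [7→7.5]: (25.44+24.79)/2 × 0.5 = 12.5575
  [7.5→10.5]: (24.79+20.63)/2 × 3 = 68.13
  [10.5→10.75]: (20.63+20.30)/2 × 0.25 = 5.11625
  [10.75→11.75]: (20.30+18.98)/2 × 1 = 19.64
  Sum = 232.75875 mcg/mL·hr
Tail: C_last/k_e = 18.98/0.07 = 271.143
AUC_0→∞ (oral tablet) = 232.75875 + 271.143 = 503.90175 mcg/mL·hr
F = (AUC_ev/D_ev)/(AUC_iv/D_iv) = (503.90175/100)/(159/25) = 5.0390175/6.36 = 0.7923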